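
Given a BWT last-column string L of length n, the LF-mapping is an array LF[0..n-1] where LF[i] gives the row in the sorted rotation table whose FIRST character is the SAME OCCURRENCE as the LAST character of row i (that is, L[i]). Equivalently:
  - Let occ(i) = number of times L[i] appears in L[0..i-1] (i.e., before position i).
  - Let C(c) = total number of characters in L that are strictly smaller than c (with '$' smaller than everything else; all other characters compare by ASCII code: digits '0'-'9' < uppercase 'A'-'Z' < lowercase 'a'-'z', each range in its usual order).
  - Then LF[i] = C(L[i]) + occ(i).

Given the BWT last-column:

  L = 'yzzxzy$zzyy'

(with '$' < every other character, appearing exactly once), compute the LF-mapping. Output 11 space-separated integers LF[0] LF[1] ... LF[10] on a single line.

Char counts: '$':1, 'x':1, 'y':4, 'z':5
C (first-col start): C('$')=0, C('x')=1, C('y')=2, C('z')=6
L[0]='y': occ=0, LF[0]=C('y')+0=2+0=2
L[1]='z': occ=0, LF[1]=C('z')+0=6+0=6
L[2]='z': occ=1, LF[2]=C('z')+1=6+1=7
L[3]='x': occ=0, LF[3]=C('x')+0=1+0=1
L[4]='z': occ=2, LF[4]=C('z')+2=6+2=8
L[5]='y': occ=1, LF[5]=C('y')+1=2+1=3
L[6]='$': occ=0, LF[6]=C('$')+0=0+0=0
L[7]='z': occ=3, LF[7]=C('z')+3=6+3=9
L[8]='z': occ=4, LF[8]=C('z')+4=6+4=10
L[9]='y': occ=2, LF[9]=C('y')+2=2+2=4
L[10]='y': occ=3, LF[10]=C('y')+3=2+3=5

Answer: 2 6 7 1 8 3 0 9 10 4 5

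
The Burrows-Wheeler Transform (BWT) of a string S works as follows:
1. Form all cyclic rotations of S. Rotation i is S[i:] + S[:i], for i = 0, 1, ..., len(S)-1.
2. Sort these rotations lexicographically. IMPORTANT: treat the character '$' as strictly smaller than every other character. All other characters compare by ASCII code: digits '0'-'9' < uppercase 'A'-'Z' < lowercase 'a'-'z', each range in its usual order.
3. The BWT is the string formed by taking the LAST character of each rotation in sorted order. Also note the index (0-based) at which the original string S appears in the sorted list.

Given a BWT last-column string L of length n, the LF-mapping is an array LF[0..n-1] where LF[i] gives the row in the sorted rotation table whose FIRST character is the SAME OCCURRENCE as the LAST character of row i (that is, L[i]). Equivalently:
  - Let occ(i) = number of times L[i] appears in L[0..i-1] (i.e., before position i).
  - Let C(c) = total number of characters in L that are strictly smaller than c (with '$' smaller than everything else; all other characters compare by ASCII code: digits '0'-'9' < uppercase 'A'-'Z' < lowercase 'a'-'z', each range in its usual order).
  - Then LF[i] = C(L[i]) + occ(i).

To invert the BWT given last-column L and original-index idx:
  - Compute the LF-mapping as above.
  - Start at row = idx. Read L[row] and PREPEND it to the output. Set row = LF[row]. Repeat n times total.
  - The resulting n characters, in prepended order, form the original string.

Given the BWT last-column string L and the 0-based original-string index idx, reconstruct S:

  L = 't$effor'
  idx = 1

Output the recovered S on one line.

Answer: effort$

Derivation:
LF mapping: 6 0 1 2 3 4 5
Walk LF starting at row 1, prepending L[row]:
  step 1: row=1, L[1]='$', prepend. Next row=LF[1]=0
  step 2: row=0, L[0]='t', prepend. Next row=LF[0]=6
  step 3: row=6, L[6]='r', prepend. Next row=LF[6]=5
  step 4: row=5, L[5]='o', prepend. Next row=LF[5]=4
  step 5: row=4, L[4]='f', prepend. Next row=LF[4]=3
  step 6: row=3, L[3]='f', prepend. Next row=LF[3]=2
  step 7: row=2, L[2]='e', prepend. Next row=LF[2]=1
Reversed output: effort$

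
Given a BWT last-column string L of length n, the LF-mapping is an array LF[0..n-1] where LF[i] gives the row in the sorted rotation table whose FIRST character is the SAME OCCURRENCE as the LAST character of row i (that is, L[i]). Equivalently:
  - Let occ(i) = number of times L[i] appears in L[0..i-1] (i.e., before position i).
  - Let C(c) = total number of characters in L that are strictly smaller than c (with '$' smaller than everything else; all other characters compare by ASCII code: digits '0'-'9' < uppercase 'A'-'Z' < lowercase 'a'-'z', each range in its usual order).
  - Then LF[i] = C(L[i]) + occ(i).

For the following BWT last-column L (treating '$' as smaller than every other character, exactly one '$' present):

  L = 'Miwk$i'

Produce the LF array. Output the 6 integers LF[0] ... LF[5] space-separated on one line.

Answer: 1 2 5 4 0 3

Derivation:
Char counts: '$':1, 'M':1, 'i':2, 'k':1, 'w':1
C (first-col start): C('$')=0, C('M')=1, C('i')=2, C('k')=4, C('w')=5
L[0]='M': occ=0, LF[0]=C('M')+0=1+0=1
L[1]='i': occ=0, LF[1]=C('i')+0=2+0=2
L[2]='w': occ=0, LF[2]=C('w')+0=5+0=5
L[3]='k': occ=0, LF[3]=C('k')+0=4+0=4
L[4]='$': occ=0, LF[4]=C('$')+0=0+0=0
L[5]='i': occ=1, LF[5]=C('i')+1=2+1=3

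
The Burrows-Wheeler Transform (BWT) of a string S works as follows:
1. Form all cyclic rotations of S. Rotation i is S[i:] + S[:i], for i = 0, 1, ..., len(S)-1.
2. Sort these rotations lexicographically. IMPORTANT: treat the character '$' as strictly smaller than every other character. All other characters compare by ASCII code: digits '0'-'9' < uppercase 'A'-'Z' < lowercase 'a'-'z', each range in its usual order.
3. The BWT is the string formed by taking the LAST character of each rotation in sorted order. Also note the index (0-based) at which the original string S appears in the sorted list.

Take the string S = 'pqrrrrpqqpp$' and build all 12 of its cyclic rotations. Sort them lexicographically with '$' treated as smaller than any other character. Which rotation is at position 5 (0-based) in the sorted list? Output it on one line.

Answer: qpp$pqrrrrpq

Derivation:
All 12 rotations (rotation i = S[i:]+S[:i]):
  rot[0] = pqrrrrpqqpp$
  rot[1] = qrrrrpqqpp$p
  rot[2] = rrrrpqqpp$pq
  rot[3] = rrrpqqpp$pqr
  rot[4] = rrpqqpp$pqrr
  rot[5] = rpqqpp$pqrrr
  rot[6] = pqqpp$pqrrrr
  rot[7] = qqpp$pqrrrrp
  rot[8] = qpp$pqrrrrpq
  rot[9] = pp$pqrrrrpqq
  rot[10] = p$pqrrrrpqqp
  rot[11] = $pqrrrrpqqpp
Sorted (with $ < everything):
  sorted[0] = $pqrrrrpqqpp
  sorted[1] = p$pqrrrrpqqp
  sorted[2] = pp$pqrrrrpqq
  sorted[3] = pqqpp$pqrrrr
  sorted[4] = pqrrrrpqqpp$
  sorted[5] = qpp$pqrrrrpq
  sorted[6] = qqpp$pqrrrrp
  sorted[7] = qrrrrpqqpp$p
  sorted[8] = rpqqpp$pqrrr
  sorted[9] = rrpqqpp$pqrr
  sorted[10] = rrrpqqpp$pqr
  sorted[11] = rrrrpqqpp$pq
sorted[5] = qpp$pqrrrrpq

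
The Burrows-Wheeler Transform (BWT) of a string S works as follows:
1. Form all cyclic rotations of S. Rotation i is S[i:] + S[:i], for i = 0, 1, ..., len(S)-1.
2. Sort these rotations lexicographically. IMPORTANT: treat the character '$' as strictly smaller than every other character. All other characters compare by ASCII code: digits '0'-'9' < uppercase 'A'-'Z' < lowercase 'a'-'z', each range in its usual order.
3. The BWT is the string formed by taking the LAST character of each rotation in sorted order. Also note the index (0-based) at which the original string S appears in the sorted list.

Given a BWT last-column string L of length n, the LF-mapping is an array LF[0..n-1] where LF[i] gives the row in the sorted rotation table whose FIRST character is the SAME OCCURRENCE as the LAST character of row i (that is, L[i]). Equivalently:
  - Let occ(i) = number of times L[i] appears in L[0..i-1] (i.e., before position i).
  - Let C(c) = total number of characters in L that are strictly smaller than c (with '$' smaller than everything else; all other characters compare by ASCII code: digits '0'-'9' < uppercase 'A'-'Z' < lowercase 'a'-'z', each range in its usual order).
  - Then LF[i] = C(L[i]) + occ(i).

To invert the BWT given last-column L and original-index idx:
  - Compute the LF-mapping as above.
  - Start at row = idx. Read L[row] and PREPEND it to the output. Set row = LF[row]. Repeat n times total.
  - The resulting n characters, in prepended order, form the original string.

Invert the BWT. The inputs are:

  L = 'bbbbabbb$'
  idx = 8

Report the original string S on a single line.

Answer: bbbbbabb$

Derivation:
LF mapping: 2 3 4 5 1 6 7 8 0
Walk LF starting at row 8, prepending L[row]:
  step 1: row=8, L[8]='$', prepend. Next row=LF[8]=0
  step 2: row=0, L[0]='b', prepend. Next row=LF[0]=2
  step 3: row=2, L[2]='b', prepend. Next row=LF[2]=4
  step 4: row=4, L[4]='a', prepend. Next row=LF[4]=1
  step 5: row=1, L[1]='b', prepend. Next row=LF[1]=3
  step 6: row=3, L[3]='b', prepend. Next row=LF[3]=5
  step 7: row=5, L[5]='b', prepend. Next row=LF[5]=6
  step 8: row=6, L[6]='b', prepend. Next row=LF[6]=7
  step 9: row=7, L[7]='b', prepend. Next row=LF[7]=8
Reversed output: bbbbbabb$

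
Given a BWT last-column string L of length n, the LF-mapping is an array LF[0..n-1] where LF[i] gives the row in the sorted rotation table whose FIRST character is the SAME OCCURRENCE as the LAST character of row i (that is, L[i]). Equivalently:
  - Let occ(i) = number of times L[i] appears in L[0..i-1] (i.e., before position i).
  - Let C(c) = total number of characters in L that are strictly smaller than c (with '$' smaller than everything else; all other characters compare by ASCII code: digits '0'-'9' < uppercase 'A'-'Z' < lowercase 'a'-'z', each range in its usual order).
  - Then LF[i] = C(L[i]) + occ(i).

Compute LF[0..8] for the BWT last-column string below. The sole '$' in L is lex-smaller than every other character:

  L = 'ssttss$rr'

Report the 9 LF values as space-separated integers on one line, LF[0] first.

Answer: 3 4 7 8 5 6 0 1 2

Derivation:
Char counts: '$':1, 'r':2, 's':4, 't':2
C (first-col start): C('$')=0, C('r')=1, C('s')=3, C('t')=7
L[0]='s': occ=0, LF[0]=C('s')+0=3+0=3
L[1]='s': occ=1, LF[1]=C('s')+1=3+1=4
L[2]='t': occ=0, LF[2]=C('t')+0=7+0=7
L[3]='t': occ=1, LF[3]=C('t')+1=7+1=8
L[4]='s': occ=2, LF[4]=C('s')+2=3+2=5
L[5]='s': occ=3, LF[5]=C('s')+3=3+3=6
L[6]='$': occ=0, LF[6]=C('$')+0=0+0=0
L[7]='r': occ=0, LF[7]=C('r')+0=1+0=1
L[8]='r': occ=1, LF[8]=C('r')+1=1+1=2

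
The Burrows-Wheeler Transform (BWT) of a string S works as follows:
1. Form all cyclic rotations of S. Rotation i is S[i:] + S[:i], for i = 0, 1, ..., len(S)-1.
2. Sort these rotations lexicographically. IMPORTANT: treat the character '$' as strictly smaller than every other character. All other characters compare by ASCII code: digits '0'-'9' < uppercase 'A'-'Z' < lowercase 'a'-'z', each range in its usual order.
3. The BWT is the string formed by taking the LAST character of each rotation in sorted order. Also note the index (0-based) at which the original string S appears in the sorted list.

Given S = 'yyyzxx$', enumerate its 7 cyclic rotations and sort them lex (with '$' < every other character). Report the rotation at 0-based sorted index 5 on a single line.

Answer: yzxx$yy

Derivation:
All 7 rotations (rotation i = S[i:]+S[:i]):
  rot[0] = yyyzxx$
  rot[1] = yyzxx$y
  rot[2] = yzxx$yy
  rot[3] = zxx$yyy
  rot[4] = xx$yyyz
  rot[5] = x$yyyzx
  rot[6] = $yyyzxx
Sorted (with $ < everything):
  sorted[0] = $yyyzxx
  sorted[1] = x$yyyzx
  sorted[2] = xx$yyyz
  sorted[3] = yyyzxx$
  sorted[4] = yyzxx$y
  sorted[5] = yzxx$yy
  sorted[6] = zxx$yyy
sorted[5] = yzxx$yy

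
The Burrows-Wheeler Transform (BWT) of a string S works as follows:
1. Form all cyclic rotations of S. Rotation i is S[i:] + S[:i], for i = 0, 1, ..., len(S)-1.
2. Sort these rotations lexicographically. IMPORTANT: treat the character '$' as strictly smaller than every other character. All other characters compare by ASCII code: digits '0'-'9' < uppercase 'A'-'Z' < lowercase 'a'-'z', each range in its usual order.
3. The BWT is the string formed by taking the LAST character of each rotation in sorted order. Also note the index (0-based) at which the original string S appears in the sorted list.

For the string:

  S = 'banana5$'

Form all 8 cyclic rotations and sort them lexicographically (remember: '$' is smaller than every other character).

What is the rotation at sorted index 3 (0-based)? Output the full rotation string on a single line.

Answer: ana5$ban

Derivation:
All 8 rotations (rotation i = S[i:]+S[:i]):
  rot[0] = banana5$
  rot[1] = anana5$b
  rot[2] = nana5$ba
  rot[3] = ana5$ban
  rot[4] = na5$bana
  rot[5] = a5$banan
  rot[6] = 5$banana
  rot[7] = $banana5
Sorted (with $ < everything):
  sorted[0] = $banana5
  sorted[1] = 5$banana
  sorted[2] = a5$banan
  sorted[3] = ana5$ban
  sorted[4] = anana5$b
  sorted[5] = banana5$
  sorted[6] = na5$bana
  sorted[7] = nana5$ba
sorted[3] = ana5$ban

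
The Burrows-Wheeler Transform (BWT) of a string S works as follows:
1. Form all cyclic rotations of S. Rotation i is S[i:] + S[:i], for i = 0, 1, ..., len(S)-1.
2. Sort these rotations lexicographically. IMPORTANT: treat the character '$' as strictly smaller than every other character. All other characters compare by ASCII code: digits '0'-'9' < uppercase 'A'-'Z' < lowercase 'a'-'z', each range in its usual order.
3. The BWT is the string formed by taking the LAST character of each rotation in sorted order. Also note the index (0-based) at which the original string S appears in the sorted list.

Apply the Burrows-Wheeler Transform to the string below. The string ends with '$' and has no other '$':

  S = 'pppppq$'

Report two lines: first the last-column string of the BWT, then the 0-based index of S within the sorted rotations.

Answer: q$ppppp
1

Derivation:
All 7 rotations (rotation i = S[i:]+S[:i]):
  rot[0] = pppppq$
  rot[1] = ppppq$p
  rot[2] = pppq$pp
  rot[3] = ppq$ppp
  rot[4] = pq$pppp
  rot[5] = q$ppppp
  rot[6] = $pppppq
Sorted (with $ < everything):
  sorted[0] = $pppppq  (last char: 'q')
  sorted[1] = pppppq$  (last char: '$')
  sorted[2] = ppppq$p  (last char: 'p')
  sorted[3] = pppq$pp  (last char: 'p')
  sorted[4] = ppq$ppp  (last char: 'p')
  sorted[5] = pq$pppp  (last char: 'p')
  sorted[6] = q$ppppp  (last char: 'p')
Last column: q$ppppp
Original string S is at sorted index 1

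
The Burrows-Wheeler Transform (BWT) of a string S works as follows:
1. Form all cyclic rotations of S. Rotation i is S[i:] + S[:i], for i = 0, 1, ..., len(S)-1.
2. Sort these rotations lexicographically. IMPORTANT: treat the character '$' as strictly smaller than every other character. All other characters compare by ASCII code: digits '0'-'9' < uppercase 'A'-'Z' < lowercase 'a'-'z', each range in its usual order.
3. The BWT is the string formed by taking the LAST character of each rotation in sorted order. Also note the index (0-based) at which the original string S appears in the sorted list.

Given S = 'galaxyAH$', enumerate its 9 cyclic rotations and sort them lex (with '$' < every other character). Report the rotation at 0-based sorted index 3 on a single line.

Answer: alaxyAH$g

Derivation:
All 9 rotations (rotation i = S[i:]+S[:i]):
  rot[0] = galaxyAH$
  rot[1] = alaxyAH$g
  rot[2] = laxyAH$ga
  rot[3] = axyAH$gal
  rot[4] = xyAH$gala
  rot[5] = yAH$galax
  rot[6] = AH$galaxy
  rot[7] = H$galaxyA
  rot[8] = $galaxyAH
Sorted (with $ < everything):
  sorted[0] = $galaxyAH
  sorted[1] = AH$galaxy
  sorted[2] = H$galaxyA
  sorted[3] = alaxyAH$g
  sorted[4] = axyAH$gal
  sorted[5] = galaxyAH$
  sorted[6] = laxyAH$ga
  sorted[7] = xyAH$gala
  sorted[8] = yAH$galax
sorted[3] = alaxyAH$g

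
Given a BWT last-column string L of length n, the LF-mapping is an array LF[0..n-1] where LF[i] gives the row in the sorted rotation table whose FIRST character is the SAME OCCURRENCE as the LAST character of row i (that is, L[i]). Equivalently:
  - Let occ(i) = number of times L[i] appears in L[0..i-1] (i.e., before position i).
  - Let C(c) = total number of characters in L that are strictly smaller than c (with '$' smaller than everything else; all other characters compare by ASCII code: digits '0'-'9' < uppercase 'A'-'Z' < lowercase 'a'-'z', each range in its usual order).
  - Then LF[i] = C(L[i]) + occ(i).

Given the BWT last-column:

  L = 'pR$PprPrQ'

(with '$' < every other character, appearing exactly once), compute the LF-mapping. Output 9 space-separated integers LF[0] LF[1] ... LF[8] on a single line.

Char counts: '$':1, 'P':2, 'Q':1, 'R':1, 'p':2, 'r':2
C (first-col start): C('$')=0, C('P')=1, C('Q')=3, C('R')=4, C('p')=5, C('r')=7
L[0]='p': occ=0, LF[0]=C('p')+0=5+0=5
L[1]='R': occ=0, LF[1]=C('R')+0=4+0=4
L[2]='$': occ=0, LF[2]=C('$')+0=0+0=0
L[3]='P': occ=0, LF[3]=C('P')+0=1+0=1
L[4]='p': occ=1, LF[4]=C('p')+1=5+1=6
L[5]='r': occ=0, LF[5]=C('r')+0=7+0=7
L[6]='P': occ=1, LF[6]=C('P')+1=1+1=2
L[7]='r': occ=1, LF[7]=C('r')+1=7+1=8
L[8]='Q': occ=0, LF[8]=C('Q')+0=3+0=3

Answer: 5 4 0 1 6 7 2 8 3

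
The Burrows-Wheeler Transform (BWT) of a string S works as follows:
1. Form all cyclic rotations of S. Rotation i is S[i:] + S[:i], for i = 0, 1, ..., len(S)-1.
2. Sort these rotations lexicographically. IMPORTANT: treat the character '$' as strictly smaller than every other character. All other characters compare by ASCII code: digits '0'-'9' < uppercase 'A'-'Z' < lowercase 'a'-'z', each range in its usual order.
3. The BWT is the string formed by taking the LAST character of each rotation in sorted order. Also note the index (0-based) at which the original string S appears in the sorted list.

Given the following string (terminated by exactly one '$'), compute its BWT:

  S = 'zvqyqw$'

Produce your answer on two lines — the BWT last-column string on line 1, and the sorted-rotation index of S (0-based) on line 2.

Answer: wyvzqq$
6

Derivation:
All 7 rotations (rotation i = S[i:]+S[:i]):
  rot[0] = zvqyqw$
  rot[1] = vqyqw$z
  rot[2] = qyqw$zv
  rot[3] = yqw$zvq
  rot[4] = qw$zvqy
  rot[5] = w$zvqyq
  rot[6] = $zvqyqw
Sorted (with $ < everything):
  sorted[0] = $zvqyqw  (last char: 'w')
  sorted[1] = qw$zvqy  (last char: 'y')
  sorted[2] = qyqw$zv  (last char: 'v')
  sorted[3] = vqyqw$z  (last char: 'z')
  sorted[4] = w$zvqyq  (last char: 'q')
  sorted[5] = yqw$zvq  (last char: 'q')
  sorted[6] = zvqyqw$  (last char: '$')
Last column: wyvzqq$
Original string S is at sorted index 6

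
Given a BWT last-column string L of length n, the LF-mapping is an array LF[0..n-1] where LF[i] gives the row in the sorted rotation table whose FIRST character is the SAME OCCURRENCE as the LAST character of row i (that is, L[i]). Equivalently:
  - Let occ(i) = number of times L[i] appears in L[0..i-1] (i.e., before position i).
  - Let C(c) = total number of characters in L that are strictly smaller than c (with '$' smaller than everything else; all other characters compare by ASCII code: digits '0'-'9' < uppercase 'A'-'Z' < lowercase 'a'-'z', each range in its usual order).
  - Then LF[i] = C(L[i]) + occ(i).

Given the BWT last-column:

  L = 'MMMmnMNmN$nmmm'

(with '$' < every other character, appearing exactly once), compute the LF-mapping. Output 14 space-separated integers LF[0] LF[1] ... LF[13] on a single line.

Char counts: '$':1, 'M':4, 'N':2, 'm':5, 'n':2
C (first-col start): C('$')=0, C('M')=1, C('N')=5, C('m')=7, C('n')=12
L[0]='M': occ=0, LF[0]=C('M')+0=1+0=1
L[1]='M': occ=1, LF[1]=C('M')+1=1+1=2
L[2]='M': occ=2, LF[2]=C('M')+2=1+2=3
L[3]='m': occ=0, LF[3]=C('m')+0=7+0=7
L[4]='n': occ=0, LF[4]=C('n')+0=12+0=12
L[5]='M': occ=3, LF[5]=C('M')+3=1+3=4
L[6]='N': occ=0, LF[6]=C('N')+0=5+0=5
L[7]='m': occ=1, LF[7]=C('m')+1=7+1=8
L[8]='N': occ=1, LF[8]=C('N')+1=5+1=6
L[9]='$': occ=0, LF[9]=C('$')+0=0+0=0
L[10]='n': occ=1, LF[10]=C('n')+1=12+1=13
L[11]='m': occ=2, LF[11]=C('m')+2=7+2=9
L[12]='m': occ=3, LF[12]=C('m')+3=7+3=10
L[13]='m': occ=4, LF[13]=C('m')+4=7+4=11

Answer: 1 2 3 7 12 4 5 8 6 0 13 9 10 11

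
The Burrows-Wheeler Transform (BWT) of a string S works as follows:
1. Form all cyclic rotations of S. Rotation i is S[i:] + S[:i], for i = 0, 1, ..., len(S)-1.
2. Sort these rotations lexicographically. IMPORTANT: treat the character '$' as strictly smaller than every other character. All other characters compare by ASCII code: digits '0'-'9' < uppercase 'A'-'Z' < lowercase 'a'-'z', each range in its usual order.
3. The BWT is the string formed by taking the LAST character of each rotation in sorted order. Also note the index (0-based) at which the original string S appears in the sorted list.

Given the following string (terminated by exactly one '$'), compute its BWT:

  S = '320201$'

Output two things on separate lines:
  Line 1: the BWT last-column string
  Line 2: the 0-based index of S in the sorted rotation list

Answer: 122003$
6

Derivation:
All 7 rotations (rotation i = S[i:]+S[:i]):
  rot[0] = 320201$
  rot[1] = 20201$3
  rot[2] = 0201$32
  rot[3] = 201$320
  rot[4] = 01$3202
  rot[5] = 1$32020
  rot[6] = $320201
Sorted (with $ < everything):
  sorted[0] = $320201  (last char: '1')
  sorted[1] = 01$3202  (last char: '2')
  sorted[2] = 0201$32  (last char: '2')
  sorted[3] = 1$32020  (last char: '0')
  sorted[4] = 201$320  (last char: '0')
  sorted[5] = 20201$3  (last char: '3')
  sorted[6] = 320201$  (last char: '$')
Last column: 122003$
Original string S is at sorted index 6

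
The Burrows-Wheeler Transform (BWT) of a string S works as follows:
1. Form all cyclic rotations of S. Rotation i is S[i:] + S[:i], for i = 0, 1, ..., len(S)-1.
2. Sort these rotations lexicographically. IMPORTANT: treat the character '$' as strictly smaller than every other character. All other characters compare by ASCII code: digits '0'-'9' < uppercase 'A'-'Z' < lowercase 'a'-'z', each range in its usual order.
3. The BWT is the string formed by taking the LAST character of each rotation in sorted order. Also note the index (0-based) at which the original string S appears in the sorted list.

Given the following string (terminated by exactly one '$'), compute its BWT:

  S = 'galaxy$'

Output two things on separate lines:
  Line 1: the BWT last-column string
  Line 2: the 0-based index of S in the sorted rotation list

Answer: ygl$aax
3

Derivation:
All 7 rotations (rotation i = S[i:]+S[:i]):
  rot[0] = galaxy$
  rot[1] = alaxy$g
  rot[2] = laxy$ga
  rot[3] = axy$gal
  rot[4] = xy$gala
  rot[5] = y$galax
  rot[6] = $galaxy
Sorted (with $ < everything):
  sorted[0] = $galaxy  (last char: 'y')
  sorted[1] = alaxy$g  (last char: 'g')
  sorted[2] = axy$gal  (last char: 'l')
  sorted[3] = galaxy$  (last char: '$')
  sorted[4] = laxy$ga  (last char: 'a')
  sorted[5] = xy$gala  (last char: 'a')
  sorted[6] = y$galax  (last char: 'x')
Last column: ygl$aax
Original string S is at sorted index 3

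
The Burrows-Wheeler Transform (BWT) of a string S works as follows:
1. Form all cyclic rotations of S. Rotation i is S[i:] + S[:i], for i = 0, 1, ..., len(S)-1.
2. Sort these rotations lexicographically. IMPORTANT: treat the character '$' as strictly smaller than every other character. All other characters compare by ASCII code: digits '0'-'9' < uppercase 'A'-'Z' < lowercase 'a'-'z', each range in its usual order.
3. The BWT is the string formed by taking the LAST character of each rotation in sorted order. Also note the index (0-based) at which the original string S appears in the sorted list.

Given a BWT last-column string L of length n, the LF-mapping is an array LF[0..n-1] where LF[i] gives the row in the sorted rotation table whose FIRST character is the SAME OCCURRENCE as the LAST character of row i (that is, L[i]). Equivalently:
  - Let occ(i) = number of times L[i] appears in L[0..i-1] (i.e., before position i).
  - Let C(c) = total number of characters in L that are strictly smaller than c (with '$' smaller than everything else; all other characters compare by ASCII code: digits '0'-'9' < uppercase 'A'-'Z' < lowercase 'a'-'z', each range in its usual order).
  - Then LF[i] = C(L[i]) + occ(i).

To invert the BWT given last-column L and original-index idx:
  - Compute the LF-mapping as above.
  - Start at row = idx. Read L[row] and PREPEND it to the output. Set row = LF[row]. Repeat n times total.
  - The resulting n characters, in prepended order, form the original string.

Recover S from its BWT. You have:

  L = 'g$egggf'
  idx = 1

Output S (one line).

LF mapping: 3 0 1 4 5 6 2
Walk LF starting at row 1, prepending L[row]:
  step 1: row=1, L[1]='$', prepend. Next row=LF[1]=0
  step 2: row=0, L[0]='g', prepend. Next row=LF[0]=3
  step 3: row=3, L[3]='g', prepend. Next row=LF[3]=4
  step 4: row=4, L[4]='g', prepend. Next row=LF[4]=5
  step 5: row=5, L[5]='g', prepend. Next row=LF[5]=6
  step 6: row=6, L[6]='f', prepend. Next row=LF[6]=2
  step 7: row=2, L[2]='e', prepend. Next row=LF[2]=1
Reversed output: efgggg$

Answer: efgggg$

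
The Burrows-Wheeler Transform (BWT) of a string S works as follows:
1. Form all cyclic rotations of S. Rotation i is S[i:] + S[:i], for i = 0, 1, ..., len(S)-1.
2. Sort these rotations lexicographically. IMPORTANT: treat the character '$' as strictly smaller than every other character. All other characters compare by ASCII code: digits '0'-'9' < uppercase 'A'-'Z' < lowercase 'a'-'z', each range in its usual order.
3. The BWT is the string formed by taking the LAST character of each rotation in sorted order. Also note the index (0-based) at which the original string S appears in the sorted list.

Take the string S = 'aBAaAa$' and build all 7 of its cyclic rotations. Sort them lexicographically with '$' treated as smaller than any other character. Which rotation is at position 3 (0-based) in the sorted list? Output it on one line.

All 7 rotations (rotation i = S[i:]+S[:i]):
  rot[0] = aBAaAa$
  rot[1] = BAaAa$a
  rot[2] = AaAa$aB
  rot[3] = aAa$aBA
  rot[4] = Aa$aBAa
  rot[5] = a$aBAaA
  rot[6] = $aBAaAa
Sorted (with $ < everything):
  sorted[0] = $aBAaAa
  sorted[1] = Aa$aBAa
  sorted[2] = AaAa$aB
  sorted[3] = BAaAa$a
  sorted[4] = a$aBAaA
  sorted[5] = aAa$aBA
  sorted[6] = aBAaAa$
sorted[3] = BAaAa$a

Answer: BAaAa$a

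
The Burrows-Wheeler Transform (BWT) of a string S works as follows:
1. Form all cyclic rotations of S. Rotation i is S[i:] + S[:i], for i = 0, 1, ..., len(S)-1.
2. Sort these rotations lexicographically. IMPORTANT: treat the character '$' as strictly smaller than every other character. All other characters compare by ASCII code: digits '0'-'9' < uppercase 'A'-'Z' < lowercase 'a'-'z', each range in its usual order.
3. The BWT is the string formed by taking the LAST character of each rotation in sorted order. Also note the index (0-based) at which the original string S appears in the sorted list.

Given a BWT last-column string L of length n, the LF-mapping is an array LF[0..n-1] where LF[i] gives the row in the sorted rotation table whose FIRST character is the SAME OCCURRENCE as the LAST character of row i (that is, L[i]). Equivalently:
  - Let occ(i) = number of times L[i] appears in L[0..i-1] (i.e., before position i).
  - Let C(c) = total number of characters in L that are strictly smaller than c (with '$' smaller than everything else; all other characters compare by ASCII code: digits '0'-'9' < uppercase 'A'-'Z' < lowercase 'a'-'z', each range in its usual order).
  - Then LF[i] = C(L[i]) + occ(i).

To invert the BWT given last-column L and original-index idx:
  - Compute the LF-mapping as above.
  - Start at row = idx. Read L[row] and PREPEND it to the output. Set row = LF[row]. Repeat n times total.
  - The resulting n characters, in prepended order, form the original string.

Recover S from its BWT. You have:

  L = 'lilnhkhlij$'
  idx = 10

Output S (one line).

LF mapping: 7 3 8 10 1 6 2 9 4 5 0
Walk LF starting at row 10, prepending L[row]:
  step 1: row=10, L[10]='$', prepend. Next row=LF[10]=0
  step 2: row=0, L[0]='l', prepend. Next row=LF[0]=7
  step 3: row=7, L[7]='l', prepend. Next row=LF[7]=9
  step 4: row=9, L[9]='j', prepend. Next row=LF[9]=5
  step 5: row=5, L[5]='k', prepend. Next row=LF[5]=6
  step 6: row=6, L[6]='h', prepend. Next row=LF[6]=2
  step 7: row=2, L[2]='l', prepend. Next row=LF[2]=8
  step 8: row=8, L[8]='i', prepend. Next row=LF[8]=4
  step 9: row=4, L[4]='h', prepend. Next row=LF[4]=1
  step 10: row=1, L[1]='i', prepend. Next row=LF[1]=3
  step 11: row=3, L[3]='n', prepend. Next row=LF[3]=10
Reversed output: nihilhkjll$

Answer: nihilhkjll$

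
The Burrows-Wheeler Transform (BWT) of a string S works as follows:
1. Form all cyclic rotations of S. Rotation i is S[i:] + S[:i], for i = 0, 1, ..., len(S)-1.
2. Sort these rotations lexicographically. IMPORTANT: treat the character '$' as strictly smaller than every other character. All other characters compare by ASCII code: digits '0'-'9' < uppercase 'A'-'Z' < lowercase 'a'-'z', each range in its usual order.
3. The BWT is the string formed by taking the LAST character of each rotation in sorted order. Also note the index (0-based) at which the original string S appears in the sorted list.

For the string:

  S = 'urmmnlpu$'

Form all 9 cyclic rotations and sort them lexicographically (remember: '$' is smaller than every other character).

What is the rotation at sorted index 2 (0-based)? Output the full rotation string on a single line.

Answer: mmnlpu$ur

Derivation:
All 9 rotations (rotation i = S[i:]+S[:i]):
  rot[0] = urmmnlpu$
  rot[1] = rmmnlpu$u
  rot[2] = mmnlpu$ur
  rot[3] = mnlpu$urm
  rot[4] = nlpu$urmm
  rot[5] = lpu$urmmn
  rot[6] = pu$urmmnl
  rot[7] = u$urmmnlp
  rot[8] = $urmmnlpu
Sorted (with $ < everything):
  sorted[0] = $urmmnlpu
  sorted[1] = lpu$urmmn
  sorted[2] = mmnlpu$ur
  sorted[3] = mnlpu$urm
  sorted[4] = nlpu$urmm
  sorted[5] = pu$urmmnl
  sorted[6] = rmmnlpu$u
  sorted[7] = u$urmmnlp
  sorted[8] = urmmnlpu$
sorted[2] = mmnlpu$ur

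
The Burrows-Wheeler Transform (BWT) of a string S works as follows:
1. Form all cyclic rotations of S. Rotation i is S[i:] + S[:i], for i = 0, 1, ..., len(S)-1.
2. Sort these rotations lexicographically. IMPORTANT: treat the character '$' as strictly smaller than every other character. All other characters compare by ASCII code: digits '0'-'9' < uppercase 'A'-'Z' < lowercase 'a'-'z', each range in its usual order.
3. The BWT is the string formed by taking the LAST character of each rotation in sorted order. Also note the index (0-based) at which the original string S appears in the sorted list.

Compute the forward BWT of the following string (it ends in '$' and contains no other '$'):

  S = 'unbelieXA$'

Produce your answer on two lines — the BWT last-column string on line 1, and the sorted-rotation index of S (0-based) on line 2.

All 10 rotations (rotation i = S[i:]+S[:i]):
  rot[0] = unbelieXA$
  rot[1] = nbelieXA$u
  rot[2] = belieXA$un
  rot[3] = elieXA$unb
  rot[4] = lieXA$unbe
  rot[5] = ieXA$unbel
  rot[6] = eXA$unbeli
  rot[7] = XA$unbelie
  rot[8] = A$unbelieX
  rot[9] = $unbelieXA
Sorted (with $ < everything):
  sorted[0] = $unbelieXA  (last char: 'A')
  sorted[1] = A$unbelieX  (last char: 'X')
  sorted[2] = XA$unbelie  (last char: 'e')
  sorted[3] = belieXA$un  (last char: 'n')
  sorted[4] = eXA$unbeli  (last char: 'i')
  sorted[5] = elieXA$unb  (last char: 'b')
  sorted[6] = ieXA$unbel  (last char: 'l')
  sorted[7] = lieXA$unbe  (last char: 'e')
  sorted[8] = nbelieXA$u  (last char: 'u')
  sorted[9] = unbelieXA$  (last char: '$')
Last column: AXenibleu$
Original string S is at sorted index 9

Answer: AXenibleu$
9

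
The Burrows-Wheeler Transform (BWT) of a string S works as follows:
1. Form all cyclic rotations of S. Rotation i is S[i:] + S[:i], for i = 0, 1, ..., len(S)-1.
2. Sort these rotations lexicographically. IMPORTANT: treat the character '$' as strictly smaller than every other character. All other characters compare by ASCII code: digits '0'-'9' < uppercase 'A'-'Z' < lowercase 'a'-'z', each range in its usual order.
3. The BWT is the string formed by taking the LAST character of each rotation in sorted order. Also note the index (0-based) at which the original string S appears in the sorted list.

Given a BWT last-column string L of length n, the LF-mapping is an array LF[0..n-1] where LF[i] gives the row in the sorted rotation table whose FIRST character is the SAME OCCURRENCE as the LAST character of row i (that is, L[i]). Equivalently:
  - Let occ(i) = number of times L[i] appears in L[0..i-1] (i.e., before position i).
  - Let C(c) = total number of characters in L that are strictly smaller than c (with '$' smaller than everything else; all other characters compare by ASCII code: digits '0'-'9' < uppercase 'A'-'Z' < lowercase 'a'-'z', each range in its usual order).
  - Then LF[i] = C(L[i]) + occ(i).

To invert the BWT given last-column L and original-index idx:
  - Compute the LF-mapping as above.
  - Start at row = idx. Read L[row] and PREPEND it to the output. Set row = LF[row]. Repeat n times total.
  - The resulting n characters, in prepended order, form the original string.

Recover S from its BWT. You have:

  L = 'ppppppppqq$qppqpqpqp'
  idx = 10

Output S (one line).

Answer: ppqqqpqppqqpppppppp$

Derivation:
LF mapping: 1 2 3 4 5 6 7 8 14 15 0 16 9 10 17 11 18 12 19 13
Walk LF starting at row 10, prepending L[row]:
  step 1: row=10, L[10]='$', prepend. Next row=LF[10]=0
  step 2: row=0, L[0]='p', prepend. Next row=LF[0]=1
  step 3: row=1, L[1]='p', prepend. Next row=LF[1]=2
  step 4: row=2, L[2]='p', prepend. Next row=LF[2]=3
  step 5: row=3, L[3]='p', prepend. Next row=LF[3]=4
  step 6: row=4, L[4]='p', prepend. Next row=LF[4]=5
  step 7: row=5, L[5]='p', prepend. Next row=LF[5]=6
  step 8: row=6, L[6]='p', prepend. Next row=LF[6]=7
  step 9: row=7, L[7]='p', prepend. Next row=LF[7]=8
  step 10: row=8, L[8]='q', prepend. Next row=LF[8]=14
  step 11: row=14, L[14]='q', prepend. Next row=LF[14]=17
  step 12: row=17, L[17]='p', prepend. Next row=LF[17]=12
  step 13: row=12, L[12]='p', prepend. Next row=LF[12]=9
  step 14: row=9, L[9]='q', prepend. Next row=LF[9]=15
  step 15: row=15, L[15]='p', prepend. Next row=LF[15]=11
  step 16: row=11, L[11]='q', prepend. Next row=LF[11]=16
  step 17: row=16, L[16]='q', prepend. Next row=LF[16]=18
  step 18: row=18, L[18]='q', prepend. Next row=LF[18]=19
  step 19: row=19, L[19]='p', prepend. Next row=LF[19]=13
  step 20: row=13, L[13]='p', prepend. Next row=LF[13]=10
Reversed output: ppqqqpqppqqpppppppp$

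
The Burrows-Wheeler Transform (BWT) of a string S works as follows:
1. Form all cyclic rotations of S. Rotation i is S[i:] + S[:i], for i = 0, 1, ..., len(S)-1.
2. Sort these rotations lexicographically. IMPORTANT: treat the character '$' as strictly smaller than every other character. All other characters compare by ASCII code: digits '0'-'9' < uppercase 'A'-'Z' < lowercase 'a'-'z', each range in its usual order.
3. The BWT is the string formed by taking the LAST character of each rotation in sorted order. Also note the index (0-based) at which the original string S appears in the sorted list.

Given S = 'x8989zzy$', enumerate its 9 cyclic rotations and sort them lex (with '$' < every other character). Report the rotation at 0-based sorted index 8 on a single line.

Answer: zzy$x8989

Derivation:
All 9 rotations (rotation i = S[i:]+S[:i]):
  rot[0] = x8989zzy$
  rot[1] = 8989zzy$x
  rot[2] = 989zzy$x8
  rot[3] = 89zzy$x89
  rot[4] = 9zzy$x898
  rot[5] = zzy$x8989
  rot[6] = zy$x8989z
  rot[7] = y$x8989zz
  rot[8] = $x8989zzy
Sorted (with $ < everything):
  sorted[0] = $x8989zzy
  sorted[1] = 8989zzy$x
  sorted[2] = 89zzy$x89
  sorted[3] = 989zzy$x8
  sorted[4] = 9zzy$x898
  sorted[5] = x8989zzy$
  sorted[6] = y$x8989zz
  sorted[7] = zy$x8989z
  sorted[8] = zzy$x8989
sorted[8] = zzy$x8989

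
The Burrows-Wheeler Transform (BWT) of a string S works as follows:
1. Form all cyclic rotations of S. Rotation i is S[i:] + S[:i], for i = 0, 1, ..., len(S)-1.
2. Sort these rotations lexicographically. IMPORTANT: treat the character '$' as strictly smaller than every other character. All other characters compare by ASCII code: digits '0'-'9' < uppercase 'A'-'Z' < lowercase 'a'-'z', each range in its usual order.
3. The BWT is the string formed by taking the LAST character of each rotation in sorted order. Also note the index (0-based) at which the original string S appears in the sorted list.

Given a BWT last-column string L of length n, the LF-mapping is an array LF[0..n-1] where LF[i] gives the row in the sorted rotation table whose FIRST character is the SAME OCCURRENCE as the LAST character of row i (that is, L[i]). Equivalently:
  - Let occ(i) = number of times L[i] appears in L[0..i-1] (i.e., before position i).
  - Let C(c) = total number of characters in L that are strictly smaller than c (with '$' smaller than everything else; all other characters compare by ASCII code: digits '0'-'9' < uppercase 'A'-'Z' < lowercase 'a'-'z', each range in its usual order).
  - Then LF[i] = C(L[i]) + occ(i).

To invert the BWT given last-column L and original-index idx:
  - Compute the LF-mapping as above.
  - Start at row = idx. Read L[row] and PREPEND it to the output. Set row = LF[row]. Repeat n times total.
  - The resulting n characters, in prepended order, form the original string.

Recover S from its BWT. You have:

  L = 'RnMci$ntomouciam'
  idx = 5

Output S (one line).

LF mapping: 2 10 1 4 6 0 11 14 12 8 13 15 5 7 3 9
Walk LF starting at row 5, prepending L[row]:
  step 1: row=5, L[5]='$', prepend. Next row=LF[5]=0
  step 2: row=0, L[0]='R', prepend. Next row=LF[0]=2
  step 3: row=2, L[2]='M', prepend. Next row=LF[2]=1
  step 4: row=1, L[1]='n', prepend. Next row=LF[1]=10
  step 5: row=10, L[10]='o', prepend. Next row=LF[10]=13
  step 6: row=13, L[13]='i', prepend. Next row=LF[13]=7
  step 7: row=7, L[7]='t', prepend. Next row=LF[7]=14
  step 8: row=14, L[14]='a', prepend. Next row=LF[14]=3
  step 9: row=3, L[3]='c', prepend. Next row=LF[3]=4
  step 10: row=4, L[4]='i', prepend. Next row=LF[4]=6
  step 11: row=6, L[6]='n', prepend. Next row=LF[6]=11
  step 12: row=11, L[11]='u', prepend. Next row=LF[11]=15
  step 13: row=15, L[15]='m', prepend. Next row=LF[15]=9
  step 14: row=9, L[9]='m', prepend. Next row=LF[9]=8
  step 15: row=8, L[8]='o', prepend. Next row=LF[8]=12
  step 16: row=12, L[12]='c', prepend. Next row=LF[12]=5
Reversed output: communicationMR$

Answer: communicationMR$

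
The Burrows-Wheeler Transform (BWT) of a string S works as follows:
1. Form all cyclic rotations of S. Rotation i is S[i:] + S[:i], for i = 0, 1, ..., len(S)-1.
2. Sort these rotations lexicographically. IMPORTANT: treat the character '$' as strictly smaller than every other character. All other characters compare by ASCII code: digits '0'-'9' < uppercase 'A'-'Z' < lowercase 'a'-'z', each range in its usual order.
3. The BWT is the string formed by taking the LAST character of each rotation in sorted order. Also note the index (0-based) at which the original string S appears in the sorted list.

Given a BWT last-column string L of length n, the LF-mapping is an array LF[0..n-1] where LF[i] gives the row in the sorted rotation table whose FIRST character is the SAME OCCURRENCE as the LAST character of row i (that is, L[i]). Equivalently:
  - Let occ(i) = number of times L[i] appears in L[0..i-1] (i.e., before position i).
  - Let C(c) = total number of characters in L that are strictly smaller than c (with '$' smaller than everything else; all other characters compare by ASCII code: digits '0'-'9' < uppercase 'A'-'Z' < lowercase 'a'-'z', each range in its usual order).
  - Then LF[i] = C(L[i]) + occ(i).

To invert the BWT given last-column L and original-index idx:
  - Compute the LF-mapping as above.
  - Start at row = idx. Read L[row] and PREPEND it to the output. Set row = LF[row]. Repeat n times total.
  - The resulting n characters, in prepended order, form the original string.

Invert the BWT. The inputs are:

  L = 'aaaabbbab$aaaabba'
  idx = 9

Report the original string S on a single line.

Answer: abaabbbabaabaaaa$

Derivation:
LF mapping: 1 2 3 4 11 12 13 5 14 0 6 7 8 9 15 16 10
Walk LF starting at row 9, prepending L[row]:
  step 1: row=9, L[9]='$', prepend. Next row=LF[9]=0
  step 2: row=0, L[0]='a', prepend. Next row=LF[0]=1
  step 3: row=1, L[1]='a', prepend. Next row=LF[1]=2
  step 4: row=2, L[2]='a', prepend. Next row=LF[2]=3
  step 5: row=3, L[3]='a', prepend. Next row=LF[3]=4
  step 6: row=4, L[4]='b', prepend. Next row=LF[4]=11
  step 7: row=11, L[11]='a', prepend. Next row=LF[11]=7
  step 8: row=7, L[7]='a', prepend. Next row=LF[7]=5
  step 9: row=5, L[5]='b', prepend. Next row=LF[5]=12
  step 10: row=12, L[12]='a', prepend. Next row=LF[12]=8
  step 11: row=8, L[8]='b', prepend. Next row=LF[8]=14
  step 12: row=14, L[14]='b', prepend. Next row=LF[14]=15
  step 13: row=15, L[15]='b', prepend. Next row=LF[15]=16
  step 14: row=16, L[16]='a', prepend. Next row=LF[16]=10
  step 15: row=10, L[10]='a', prepend. Next row=LF[10]=6
  step 16: row=6, L[6]='b', prepend. Next row=LF[6]=13
  step 17: row=13, L[13]='a', prepend. Next row=LF[13]=9
Reversed output: abaabbbabaabaaaa$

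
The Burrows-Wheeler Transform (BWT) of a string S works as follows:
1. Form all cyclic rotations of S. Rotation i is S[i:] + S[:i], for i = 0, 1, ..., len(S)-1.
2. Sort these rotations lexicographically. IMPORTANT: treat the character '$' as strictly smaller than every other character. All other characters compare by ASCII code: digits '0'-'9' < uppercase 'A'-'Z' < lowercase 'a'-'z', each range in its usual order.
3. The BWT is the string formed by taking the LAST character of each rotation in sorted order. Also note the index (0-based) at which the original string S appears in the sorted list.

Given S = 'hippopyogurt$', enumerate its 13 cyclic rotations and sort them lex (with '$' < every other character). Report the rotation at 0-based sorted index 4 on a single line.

Answer: ogurt$hippopy

Derivation:
All 13 rotations (rotation i = S[i:]+S[:i]):
  rot[0] = hippopyogurt$
  rot[1] = ippopyogurt$h
  rot[2] = ppopyogurt$hi
  rot[3] = popyogurt$hip
  rot[4] = opyogurt$hipp
  rot[5] = pyogurt$hippo
  rot[6] = yogurt$hippop
  rot[7] = ogurt$hippopy
  rot[8] = gurt$hippopyo
  rot[9] = urt$hippopyog
  rot[10] = rt$hippopyogu
  rot[11] = t$hippopyogur
  rot[12] = $hippopyogurt
Sorted (with $ < everything):
  sorted[0] = $hippopyogurt
  sorted[1] = gurt$hippopyo
  sorted[2] = hippopyogurt$
  sorted[3] = ippopyogurt$h
  sorted[4] = ogurt$hippopy
  sorted[5] = opyogurt$hipp
  sorted[6] = popyogurt$hip
  sorted[7] = ppopyogurt$hi
  sorted[8] = pyogurt$hippo
  sorted[9] = rt$hippopyogu
  sorted[10] = t$hippopyogur
  sorted[11] = urt$hippopyog
  sorted[12] = yogurt$hippop
sorted[4] = ogurt$hippopy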